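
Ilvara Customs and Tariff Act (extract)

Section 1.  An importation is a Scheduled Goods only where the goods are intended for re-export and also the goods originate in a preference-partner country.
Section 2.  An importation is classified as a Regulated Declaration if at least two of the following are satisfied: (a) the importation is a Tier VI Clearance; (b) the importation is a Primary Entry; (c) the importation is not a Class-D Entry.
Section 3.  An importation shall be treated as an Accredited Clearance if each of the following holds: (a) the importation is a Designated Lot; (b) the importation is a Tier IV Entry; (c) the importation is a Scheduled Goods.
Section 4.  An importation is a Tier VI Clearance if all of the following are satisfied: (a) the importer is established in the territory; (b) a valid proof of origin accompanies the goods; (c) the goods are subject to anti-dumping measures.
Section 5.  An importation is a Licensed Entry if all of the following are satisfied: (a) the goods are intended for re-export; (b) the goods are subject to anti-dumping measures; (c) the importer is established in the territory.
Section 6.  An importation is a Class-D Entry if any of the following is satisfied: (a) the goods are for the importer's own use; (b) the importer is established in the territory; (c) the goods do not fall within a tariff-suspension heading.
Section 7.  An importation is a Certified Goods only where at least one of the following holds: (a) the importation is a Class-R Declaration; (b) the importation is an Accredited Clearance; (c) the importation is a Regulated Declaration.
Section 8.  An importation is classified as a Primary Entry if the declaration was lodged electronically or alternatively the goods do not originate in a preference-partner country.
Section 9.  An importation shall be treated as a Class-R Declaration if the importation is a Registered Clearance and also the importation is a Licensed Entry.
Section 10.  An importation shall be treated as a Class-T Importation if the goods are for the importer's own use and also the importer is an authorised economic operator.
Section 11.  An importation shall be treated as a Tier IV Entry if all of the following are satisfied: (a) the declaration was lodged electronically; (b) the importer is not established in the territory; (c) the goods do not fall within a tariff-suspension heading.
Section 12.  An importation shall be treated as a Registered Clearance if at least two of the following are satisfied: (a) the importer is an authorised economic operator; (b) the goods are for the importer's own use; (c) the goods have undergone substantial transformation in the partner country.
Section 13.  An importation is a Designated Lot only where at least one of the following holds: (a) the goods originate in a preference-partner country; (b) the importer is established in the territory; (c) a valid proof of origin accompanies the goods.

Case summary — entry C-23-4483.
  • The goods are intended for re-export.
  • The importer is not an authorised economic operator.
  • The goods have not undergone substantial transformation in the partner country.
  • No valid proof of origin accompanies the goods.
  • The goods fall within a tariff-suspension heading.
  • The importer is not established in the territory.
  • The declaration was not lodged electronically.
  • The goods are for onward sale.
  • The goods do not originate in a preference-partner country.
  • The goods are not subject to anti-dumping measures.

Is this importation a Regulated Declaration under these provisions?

Under section 4: the importer is established in the territory? no; and a valid proof of origin accompanies the goods? no; and the goods are subject to anti-dumping measures? no. So the importation is not a Tier VI Clearance.
Under section 8: the declaration was lodged electronically? no; or the goods do not originate in a preference-partner country? yes. So the importation is a Primary Entry.
Under section 6: the goods are for the importer's own use? no; or the importer is established in the territory? no; or the goods do not fall within a tariff-suspension heading? no. So the importation is not a Class-D Entry.
Under section 2: Tier VI Clearance (section 4)? no; Primary Entry (section 8)? yes; not a Class-D Entry (section 6)? yes — 2 of 3 hold (need ≥2) → satisfied.

Yes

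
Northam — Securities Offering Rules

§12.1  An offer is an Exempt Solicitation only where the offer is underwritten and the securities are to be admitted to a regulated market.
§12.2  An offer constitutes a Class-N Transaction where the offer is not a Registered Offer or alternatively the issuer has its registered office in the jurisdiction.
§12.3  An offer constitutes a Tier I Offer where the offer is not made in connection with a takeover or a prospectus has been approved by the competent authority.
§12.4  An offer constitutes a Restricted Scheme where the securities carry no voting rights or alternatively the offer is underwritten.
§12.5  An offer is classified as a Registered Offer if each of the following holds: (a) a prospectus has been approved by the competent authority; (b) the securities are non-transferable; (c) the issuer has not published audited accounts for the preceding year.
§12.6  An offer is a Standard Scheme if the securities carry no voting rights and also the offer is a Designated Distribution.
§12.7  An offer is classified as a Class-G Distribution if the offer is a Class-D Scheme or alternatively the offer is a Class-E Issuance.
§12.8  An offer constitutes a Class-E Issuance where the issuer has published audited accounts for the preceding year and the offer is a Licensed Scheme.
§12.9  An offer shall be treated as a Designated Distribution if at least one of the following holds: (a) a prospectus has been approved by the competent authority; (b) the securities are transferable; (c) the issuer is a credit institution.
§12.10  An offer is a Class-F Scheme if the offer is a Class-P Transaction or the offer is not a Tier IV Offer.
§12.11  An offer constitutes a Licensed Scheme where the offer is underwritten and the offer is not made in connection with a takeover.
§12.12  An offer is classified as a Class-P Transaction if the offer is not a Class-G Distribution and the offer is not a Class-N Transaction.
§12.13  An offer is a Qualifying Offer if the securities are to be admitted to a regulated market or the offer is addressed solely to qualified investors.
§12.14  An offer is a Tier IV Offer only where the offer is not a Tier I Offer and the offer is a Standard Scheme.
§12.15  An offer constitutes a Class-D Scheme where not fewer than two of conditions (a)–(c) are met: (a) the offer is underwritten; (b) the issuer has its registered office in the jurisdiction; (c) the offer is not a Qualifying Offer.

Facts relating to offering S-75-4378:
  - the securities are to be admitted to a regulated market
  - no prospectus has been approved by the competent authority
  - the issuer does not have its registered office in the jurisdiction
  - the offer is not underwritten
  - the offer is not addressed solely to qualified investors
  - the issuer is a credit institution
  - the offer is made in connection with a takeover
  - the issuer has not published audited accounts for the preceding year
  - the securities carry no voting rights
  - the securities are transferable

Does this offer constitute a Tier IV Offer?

§12.3 — Tier I Offer: [the offer is not made in connection with a takeover? no] OR [a prospectus has been approved by the competent authority? no] → not satisfied.
§12.9 — Designated Distribution: [a prospectus has been approved by the competent authority? no] OR [the securities are transferable? yes] OR [the issuer is a credit institution? yes] → satisfied.
§12.6 — Standard Scheme: [the securities carry no voting rights? yes] AND [Designated Distribution (§12.9)? yes] → satisfied.
§12.14 — Tier IV Offer: [not a Tier I Offer (§12.3)? yes] AND [Standard Scheme (§12.6)? yes] → satisfied.

Yes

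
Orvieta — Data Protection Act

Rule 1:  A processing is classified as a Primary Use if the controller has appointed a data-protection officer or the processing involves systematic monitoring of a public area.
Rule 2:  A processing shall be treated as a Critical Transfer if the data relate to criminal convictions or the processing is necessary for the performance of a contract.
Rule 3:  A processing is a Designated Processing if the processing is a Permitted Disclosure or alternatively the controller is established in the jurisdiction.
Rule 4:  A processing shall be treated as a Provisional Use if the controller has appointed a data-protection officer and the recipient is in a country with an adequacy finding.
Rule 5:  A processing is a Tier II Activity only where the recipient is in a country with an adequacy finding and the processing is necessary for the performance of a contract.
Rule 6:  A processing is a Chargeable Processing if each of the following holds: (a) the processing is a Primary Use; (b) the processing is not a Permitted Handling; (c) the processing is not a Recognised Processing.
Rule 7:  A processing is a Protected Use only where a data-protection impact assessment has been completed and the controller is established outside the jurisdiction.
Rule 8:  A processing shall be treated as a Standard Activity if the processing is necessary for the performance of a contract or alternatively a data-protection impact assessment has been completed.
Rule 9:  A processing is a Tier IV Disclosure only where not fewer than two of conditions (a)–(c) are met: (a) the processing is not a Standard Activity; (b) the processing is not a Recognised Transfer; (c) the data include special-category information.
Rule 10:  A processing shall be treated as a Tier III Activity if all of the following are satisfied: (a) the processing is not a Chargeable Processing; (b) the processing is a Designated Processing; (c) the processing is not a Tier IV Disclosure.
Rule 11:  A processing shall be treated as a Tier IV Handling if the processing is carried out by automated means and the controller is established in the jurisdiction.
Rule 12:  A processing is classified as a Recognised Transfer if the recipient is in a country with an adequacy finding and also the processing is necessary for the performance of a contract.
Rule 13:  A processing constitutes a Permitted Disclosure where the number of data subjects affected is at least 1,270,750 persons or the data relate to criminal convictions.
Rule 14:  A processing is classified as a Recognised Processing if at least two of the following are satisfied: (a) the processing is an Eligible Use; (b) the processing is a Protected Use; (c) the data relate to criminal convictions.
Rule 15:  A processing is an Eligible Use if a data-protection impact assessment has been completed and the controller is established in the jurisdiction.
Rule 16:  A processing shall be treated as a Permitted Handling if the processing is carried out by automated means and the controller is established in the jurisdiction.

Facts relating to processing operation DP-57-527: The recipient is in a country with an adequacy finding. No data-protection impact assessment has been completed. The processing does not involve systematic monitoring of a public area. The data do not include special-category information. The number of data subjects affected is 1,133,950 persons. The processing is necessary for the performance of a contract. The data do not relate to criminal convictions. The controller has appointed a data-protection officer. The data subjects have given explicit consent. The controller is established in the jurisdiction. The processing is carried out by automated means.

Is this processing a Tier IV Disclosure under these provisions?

rule 8 — Standard Activity: [the processing is necessary for the performance of a contract? yes] OR [a data-protection impact assessment has been completed? no] → satisfied.
rule 12 — Recognised Transfer: [the recipient is in a country with an adequacy finding? yes] AND [the processing is necessary for the performance of a contract? yes] → satisfied.
rule 9 — Tier IV Disclosure: not a Standard Activity (rule 8)? no; not a Recognised Transfer (rule 12)? no; the data include special-category information? no — 0 of 3 hold (need ≥2) → not satisfied.

No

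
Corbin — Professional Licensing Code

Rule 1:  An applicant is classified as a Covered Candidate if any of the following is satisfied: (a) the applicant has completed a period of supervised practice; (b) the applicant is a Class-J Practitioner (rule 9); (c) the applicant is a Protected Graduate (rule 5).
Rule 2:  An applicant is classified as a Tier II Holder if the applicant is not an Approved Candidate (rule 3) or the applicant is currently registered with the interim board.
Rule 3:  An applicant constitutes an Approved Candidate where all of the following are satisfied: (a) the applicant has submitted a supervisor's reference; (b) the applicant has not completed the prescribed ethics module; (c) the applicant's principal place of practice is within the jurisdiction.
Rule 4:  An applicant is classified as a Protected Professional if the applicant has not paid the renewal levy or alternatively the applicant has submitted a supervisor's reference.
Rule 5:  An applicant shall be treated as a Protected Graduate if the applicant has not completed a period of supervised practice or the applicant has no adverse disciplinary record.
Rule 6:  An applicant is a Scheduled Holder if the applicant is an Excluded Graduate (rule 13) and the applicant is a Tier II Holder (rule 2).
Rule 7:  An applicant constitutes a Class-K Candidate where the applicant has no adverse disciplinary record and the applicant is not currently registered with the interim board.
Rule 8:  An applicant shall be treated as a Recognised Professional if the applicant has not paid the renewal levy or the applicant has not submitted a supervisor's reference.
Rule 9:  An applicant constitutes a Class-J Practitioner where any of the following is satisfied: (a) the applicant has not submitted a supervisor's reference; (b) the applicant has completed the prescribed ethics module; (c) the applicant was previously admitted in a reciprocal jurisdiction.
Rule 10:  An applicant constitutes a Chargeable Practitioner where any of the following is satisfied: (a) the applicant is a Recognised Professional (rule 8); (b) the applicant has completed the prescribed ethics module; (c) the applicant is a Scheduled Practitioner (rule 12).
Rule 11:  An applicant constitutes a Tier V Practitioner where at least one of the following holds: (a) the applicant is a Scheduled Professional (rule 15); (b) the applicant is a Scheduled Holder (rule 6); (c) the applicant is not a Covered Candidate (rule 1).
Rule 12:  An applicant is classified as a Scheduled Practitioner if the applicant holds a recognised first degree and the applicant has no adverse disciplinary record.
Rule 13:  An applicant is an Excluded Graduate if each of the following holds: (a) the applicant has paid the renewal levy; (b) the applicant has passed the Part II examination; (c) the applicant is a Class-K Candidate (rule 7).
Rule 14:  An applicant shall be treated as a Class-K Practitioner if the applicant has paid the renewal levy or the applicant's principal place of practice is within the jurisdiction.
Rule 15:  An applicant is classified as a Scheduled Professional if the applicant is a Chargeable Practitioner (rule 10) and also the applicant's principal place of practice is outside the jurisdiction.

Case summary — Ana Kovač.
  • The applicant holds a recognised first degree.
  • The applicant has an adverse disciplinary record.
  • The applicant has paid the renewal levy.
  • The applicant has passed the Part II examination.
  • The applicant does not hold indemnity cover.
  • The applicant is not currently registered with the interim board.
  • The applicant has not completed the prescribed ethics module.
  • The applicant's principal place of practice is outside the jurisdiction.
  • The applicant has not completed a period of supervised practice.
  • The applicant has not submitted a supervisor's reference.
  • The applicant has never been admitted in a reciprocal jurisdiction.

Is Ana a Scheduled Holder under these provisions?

rule 7 — Class-K Candidate: [the applicant has no adverse disciplinary record? no] AND [the applicant is not currently registered with the interim board? yes] → not satisfied.
rule 13 — Excluded Graduate: [the applicant has paid the renewal levy? yes] AND [the applicant has passed the Part II examination? yes] AND [Class-K Candidate (rule 7)? no] → not satisfied.
rule 3 — Approved Candidate: [the applicant has submitted a supervisor's reference? no] AND [the applicant has not completed the prescribed ethics module? yes] AND [the applicant's principal place of practice is within the jurisdiction? no] → not satisfied.
rule 2 — Tier II Holder: [not an Approved Candidate (rule 3)? yes] OR [the applicant is currently registered with the interim board? no] → satisfied.
rule 6 — Scheduled Holder: [Excluded Graduate (rule 13)? no] AND [Tier II Holder (rule 2)? yes] → not satisfied.

No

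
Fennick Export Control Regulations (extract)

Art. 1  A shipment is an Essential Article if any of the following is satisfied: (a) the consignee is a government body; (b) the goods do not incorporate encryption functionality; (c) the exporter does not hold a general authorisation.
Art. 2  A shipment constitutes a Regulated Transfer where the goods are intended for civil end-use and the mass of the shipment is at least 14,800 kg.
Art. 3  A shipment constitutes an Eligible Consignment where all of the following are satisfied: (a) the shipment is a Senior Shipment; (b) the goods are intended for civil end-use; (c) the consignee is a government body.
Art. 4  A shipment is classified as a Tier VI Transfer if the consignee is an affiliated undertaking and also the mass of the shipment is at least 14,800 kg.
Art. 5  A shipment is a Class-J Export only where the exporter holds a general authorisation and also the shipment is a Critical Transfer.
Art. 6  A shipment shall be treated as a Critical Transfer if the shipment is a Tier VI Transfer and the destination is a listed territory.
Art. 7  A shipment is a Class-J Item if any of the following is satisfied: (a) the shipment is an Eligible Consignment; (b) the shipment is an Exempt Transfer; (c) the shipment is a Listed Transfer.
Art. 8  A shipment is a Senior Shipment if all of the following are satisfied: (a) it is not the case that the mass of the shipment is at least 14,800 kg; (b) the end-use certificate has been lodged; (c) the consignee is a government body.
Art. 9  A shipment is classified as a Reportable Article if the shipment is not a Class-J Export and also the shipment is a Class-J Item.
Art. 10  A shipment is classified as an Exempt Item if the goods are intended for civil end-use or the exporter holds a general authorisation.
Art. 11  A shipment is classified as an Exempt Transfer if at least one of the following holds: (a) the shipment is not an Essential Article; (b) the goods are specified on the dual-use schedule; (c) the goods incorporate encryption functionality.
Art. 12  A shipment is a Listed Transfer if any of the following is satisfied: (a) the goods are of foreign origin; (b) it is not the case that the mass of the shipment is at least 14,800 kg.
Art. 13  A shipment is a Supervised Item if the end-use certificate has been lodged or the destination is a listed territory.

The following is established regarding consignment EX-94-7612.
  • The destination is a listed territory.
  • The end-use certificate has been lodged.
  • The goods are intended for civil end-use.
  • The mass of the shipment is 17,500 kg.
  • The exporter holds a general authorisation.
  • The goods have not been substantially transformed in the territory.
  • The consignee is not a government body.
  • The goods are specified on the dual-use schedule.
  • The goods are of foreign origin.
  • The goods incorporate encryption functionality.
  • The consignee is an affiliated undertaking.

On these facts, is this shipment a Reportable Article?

No

article 4 — Tier VI Transfer: [the consignee is an affiliated undertaking? yes] AND [mass of the shipment: 17,500 kg ≥ 14,800 kg? yes] → satisfied.
article 6 — Critical Transfer: [Tier VI Transfer (article 4)? yes] AND [the destination is a listed territory? yes] → satisfied.
article 5 — Class-J Export: [the exporter holds a general authorisation? yes] AND [Critical Transfer (article 6)? yes] → satisfied.
article 8 — Senior Shipment: [mass of the shipment: 17,500 kg ≥ 14,800 kg? yes, so negated condition no] AND [the end-use certificate has been lodged? yes] AND [the consignee is a government body? no] → not satisfied.
article 3 — Eligible Consignment: [Senior Shipment (article 8)? no] AND [the goods are intended for civil end-use? yes] AND [the consignee is a government body? no] → not satisfied.
article 1 — Essential Article: [the consignee is a government body? no] OR [the goods do not incorporate encryption functionality? no] OR [the exporter does not hold a general authorisation? no] → not satisfied.
article 11 — Exempt Transfer: [not an Essential Article (article 1)? yes] OR [the goods are specified on the dual-use schedule? yes] OR [the goods incorporate encryption functionality? yes] → satisfied.
article 12 — Listed Transfer: [the goods are of foreign origin? yes] OR [mass of the shipment: 17,500 kg ≥ 14,800 kg? yes, so negated condition no] → satisfied.
article 7 — Class-J Item: [Eligible Consignment (article 3)? no] OR [Exempt Transfer (article 11)? yes] OR [Listed Transfer (article 12)? yes] → satisfied.
article 9 — Reportable Article: [not a Class-J Export (article 5)? no] AND [Class-J Item (article 7)? yes] → not satisfied.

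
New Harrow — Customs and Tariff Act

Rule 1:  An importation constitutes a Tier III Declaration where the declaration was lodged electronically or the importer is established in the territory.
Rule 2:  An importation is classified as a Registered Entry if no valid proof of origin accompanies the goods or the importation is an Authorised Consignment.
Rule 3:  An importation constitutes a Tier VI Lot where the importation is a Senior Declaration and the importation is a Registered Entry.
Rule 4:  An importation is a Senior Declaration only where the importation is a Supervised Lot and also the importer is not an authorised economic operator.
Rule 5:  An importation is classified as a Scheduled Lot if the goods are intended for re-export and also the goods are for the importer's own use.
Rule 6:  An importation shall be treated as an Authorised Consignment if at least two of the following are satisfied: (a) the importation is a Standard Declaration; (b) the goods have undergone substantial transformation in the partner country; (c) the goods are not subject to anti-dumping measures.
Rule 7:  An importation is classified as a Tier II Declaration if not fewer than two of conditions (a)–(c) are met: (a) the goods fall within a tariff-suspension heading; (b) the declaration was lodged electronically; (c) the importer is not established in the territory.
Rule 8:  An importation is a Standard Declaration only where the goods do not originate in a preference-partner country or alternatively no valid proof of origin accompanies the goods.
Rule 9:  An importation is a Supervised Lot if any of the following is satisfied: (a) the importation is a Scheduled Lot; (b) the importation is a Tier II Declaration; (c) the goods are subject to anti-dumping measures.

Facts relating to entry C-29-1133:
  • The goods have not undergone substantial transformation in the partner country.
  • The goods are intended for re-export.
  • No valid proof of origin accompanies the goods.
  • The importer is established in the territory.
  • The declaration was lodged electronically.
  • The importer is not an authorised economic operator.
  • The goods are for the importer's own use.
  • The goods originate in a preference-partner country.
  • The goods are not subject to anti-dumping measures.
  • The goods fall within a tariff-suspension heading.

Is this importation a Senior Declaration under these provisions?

Yes

rule 5 — Scheduled Lot: [the goods are intended for re-export? yes] AND [the goods are for the importer's own use? yes] → satisfied.
rule 7 — Tier II Declaration: the goods fall within a tariff-suspension heading? yes; the declaration was lodged electronically? yes; the importer is not established in the territory? no — 2 of 3 hold (need ≥2) → satisfied.
rule 9 — Supervised Lot: [Scheduled Lot (rule 5)? yes] OR [Tier II Declaration (rule 7)? yes] OR [the goods are subject to anti-dumping measures? no] → satisfied.
rule 4 — Senior Declaration: [Supervised Lot (rule 9)? yes] AND [the importer is not an authorised economic operator? yes] → satisfied.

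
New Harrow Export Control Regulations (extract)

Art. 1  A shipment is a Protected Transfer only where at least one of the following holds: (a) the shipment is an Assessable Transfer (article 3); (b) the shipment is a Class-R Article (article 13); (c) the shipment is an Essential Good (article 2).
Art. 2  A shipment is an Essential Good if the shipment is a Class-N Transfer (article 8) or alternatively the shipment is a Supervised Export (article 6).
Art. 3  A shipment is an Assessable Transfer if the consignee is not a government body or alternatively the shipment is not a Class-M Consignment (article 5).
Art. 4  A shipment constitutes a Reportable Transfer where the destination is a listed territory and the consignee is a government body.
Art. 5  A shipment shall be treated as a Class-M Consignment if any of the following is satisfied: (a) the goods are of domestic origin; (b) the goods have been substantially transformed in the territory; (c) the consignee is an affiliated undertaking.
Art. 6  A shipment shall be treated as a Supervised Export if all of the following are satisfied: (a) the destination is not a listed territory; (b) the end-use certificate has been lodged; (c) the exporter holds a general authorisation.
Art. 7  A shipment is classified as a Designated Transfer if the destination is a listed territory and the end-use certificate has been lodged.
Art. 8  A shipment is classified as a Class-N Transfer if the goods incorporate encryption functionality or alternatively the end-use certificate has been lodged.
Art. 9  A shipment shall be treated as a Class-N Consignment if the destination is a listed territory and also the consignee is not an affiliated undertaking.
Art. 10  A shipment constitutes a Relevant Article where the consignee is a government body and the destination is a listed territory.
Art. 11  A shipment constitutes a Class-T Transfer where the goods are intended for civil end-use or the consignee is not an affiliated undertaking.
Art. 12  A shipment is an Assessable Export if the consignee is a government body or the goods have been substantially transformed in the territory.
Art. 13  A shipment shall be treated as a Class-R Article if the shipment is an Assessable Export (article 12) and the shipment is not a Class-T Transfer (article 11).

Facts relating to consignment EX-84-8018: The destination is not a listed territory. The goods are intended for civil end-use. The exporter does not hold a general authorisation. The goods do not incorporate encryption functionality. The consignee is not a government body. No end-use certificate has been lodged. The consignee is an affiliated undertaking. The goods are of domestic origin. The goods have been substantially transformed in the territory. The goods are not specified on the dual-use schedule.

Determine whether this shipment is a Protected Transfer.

Yes

article 5 — Class-M Consignment: [the goods are of domestic origin? yes] OR [the goods have been substantially transformed in the territory? yes] OR [the consignee is an affiliated undertaking? yes] → satisfied.
article 3 — Assessable Transfer: [the consignee is not a government body? yes] OR [not a Class-M Consignment (article 5)? no] → satisfied.
article 12 — Assessable Export: [the consignee is a government body? no] OR [the goods have been substantially transformed in the territory? yes] → satisfied.
article 11 — Class-T Transfer: [the goods are intended for civil end-use? yes] OR [the consignee is not an affiliated undertaking? no] → satisfied.
article 13 — Class-R Article: [Assessable Export (article 12)? yes] AND [not a Class-T Transfer (article 11)? no] → not satisfied.
article 8 — Class-N Transfer: [the goods incorporate encryption functionality? no] OR [the end-use certificate has been lodged? no] → not satisfied.
article 6 — Supervised Export: [the destination is not a listed territory? yes] AND [the end-use certificate has been lodged? no] AND [the exporter holds a general authorisation? no] → not satisfied.
article 2 — Essential Good: [Class-N Transfer (article 8)? no] OR [Supervised Export (article 6)? no] → not satisfied.
article 1 — Protected Transfer: [Assessable Transfer (article 3)? yes] OR [Class-R Article (article 13)? no] OR [Essential Good (article 2)? no] → satisfied.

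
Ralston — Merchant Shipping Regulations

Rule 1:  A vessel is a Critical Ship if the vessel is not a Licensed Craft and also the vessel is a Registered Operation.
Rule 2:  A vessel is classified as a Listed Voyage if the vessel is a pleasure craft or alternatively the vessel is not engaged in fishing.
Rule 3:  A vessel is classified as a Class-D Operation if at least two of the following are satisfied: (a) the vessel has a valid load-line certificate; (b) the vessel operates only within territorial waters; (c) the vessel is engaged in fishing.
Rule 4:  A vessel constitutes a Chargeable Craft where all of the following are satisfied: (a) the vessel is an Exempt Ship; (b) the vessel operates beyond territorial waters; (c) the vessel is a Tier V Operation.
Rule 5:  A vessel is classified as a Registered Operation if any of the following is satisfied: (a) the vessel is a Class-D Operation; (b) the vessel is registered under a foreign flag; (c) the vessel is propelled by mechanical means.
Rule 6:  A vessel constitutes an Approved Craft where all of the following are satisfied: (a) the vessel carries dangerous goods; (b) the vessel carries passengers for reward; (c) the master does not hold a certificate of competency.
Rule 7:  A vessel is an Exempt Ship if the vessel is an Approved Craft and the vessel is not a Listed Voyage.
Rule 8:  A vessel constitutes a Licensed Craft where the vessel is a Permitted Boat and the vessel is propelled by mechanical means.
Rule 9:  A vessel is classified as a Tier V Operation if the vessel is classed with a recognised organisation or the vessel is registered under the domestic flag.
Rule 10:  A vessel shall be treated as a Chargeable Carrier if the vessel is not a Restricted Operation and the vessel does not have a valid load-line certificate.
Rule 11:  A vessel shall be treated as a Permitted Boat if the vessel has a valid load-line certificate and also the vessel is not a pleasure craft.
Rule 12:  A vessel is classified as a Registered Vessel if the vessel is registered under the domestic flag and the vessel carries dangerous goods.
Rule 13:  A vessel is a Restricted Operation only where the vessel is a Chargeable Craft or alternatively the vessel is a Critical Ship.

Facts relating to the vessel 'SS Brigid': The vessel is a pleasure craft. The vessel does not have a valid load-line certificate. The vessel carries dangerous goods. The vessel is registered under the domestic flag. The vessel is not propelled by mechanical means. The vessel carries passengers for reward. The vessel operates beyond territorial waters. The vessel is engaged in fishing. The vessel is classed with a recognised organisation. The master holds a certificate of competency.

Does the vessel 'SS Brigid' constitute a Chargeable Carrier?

Yes

Under rule 6: the vessel carries dangerous goods? yes; and the vessel carries passengers for reward? yes; and the master does not hold a certificate of competency? no. So the vessel is not an Approved Craft.
Under rule 2: the vessel is a pleasure craft? yes; or the vessel is not engaged in fishing? no. So the vessel is a Listed Voyage.
Under rule 7: Approved Craft (rule 6)? no; and not a Listed Voyage (rule 2)? no. So the vessel is not an Exempt Ship.
Under rule 9: the vessel is classed with a recognised organisation? yes; or the vessel is registered under the domestic flag? yes. So the vessel is a Tier V Operation.
Under rule 4: Exempt Ship (rule 7)? no; and the vessel operates beyond territorial waters? yes; and Tier V Operation (rule 9)? yes. So the vessel is not a Chargeable Craft.
Under rule 11: the vessel has a valid load-line certificate? no; and the vessel is not a pleasure craft? no. So the vessel is not a Permitted Boat.
Under rule 8: Permitted Boat (rule 11)? no; and the vessel is propelled by mechanical means? no. So the vessel is not a Licensed Craft.
Under rule 3: the vessel has a valid load-line certificate? no; the vessel operates only within territorial waters? no; the vessel is engaged in fishing? yes — 1 of 3 hold (need ≥2) → not satisfied.
Under rule 5: Class-D Operation (rule 3)? no; or the vessel is registered under a foreign flag? no; or the vessel is propelled by mechanical means? no. So the vessel is not a Registered Operation.
Under rule 1: not a Licensed Craft (rule 8)? yes; and Registered Operation (rule 5)? no. So the vessel is not a Critical Ship.
Under rule 13: Chargeable Craft (rule 4)? no; or Critical Ship (rule 1)? no. So the vessel is not a Restricted Operation.
Under rule 10: not a Restricted Operation (rule 13)? yes; and the vessel does not have a valid load-line certificate? yes. So the vessel is a Chargeable Carrier.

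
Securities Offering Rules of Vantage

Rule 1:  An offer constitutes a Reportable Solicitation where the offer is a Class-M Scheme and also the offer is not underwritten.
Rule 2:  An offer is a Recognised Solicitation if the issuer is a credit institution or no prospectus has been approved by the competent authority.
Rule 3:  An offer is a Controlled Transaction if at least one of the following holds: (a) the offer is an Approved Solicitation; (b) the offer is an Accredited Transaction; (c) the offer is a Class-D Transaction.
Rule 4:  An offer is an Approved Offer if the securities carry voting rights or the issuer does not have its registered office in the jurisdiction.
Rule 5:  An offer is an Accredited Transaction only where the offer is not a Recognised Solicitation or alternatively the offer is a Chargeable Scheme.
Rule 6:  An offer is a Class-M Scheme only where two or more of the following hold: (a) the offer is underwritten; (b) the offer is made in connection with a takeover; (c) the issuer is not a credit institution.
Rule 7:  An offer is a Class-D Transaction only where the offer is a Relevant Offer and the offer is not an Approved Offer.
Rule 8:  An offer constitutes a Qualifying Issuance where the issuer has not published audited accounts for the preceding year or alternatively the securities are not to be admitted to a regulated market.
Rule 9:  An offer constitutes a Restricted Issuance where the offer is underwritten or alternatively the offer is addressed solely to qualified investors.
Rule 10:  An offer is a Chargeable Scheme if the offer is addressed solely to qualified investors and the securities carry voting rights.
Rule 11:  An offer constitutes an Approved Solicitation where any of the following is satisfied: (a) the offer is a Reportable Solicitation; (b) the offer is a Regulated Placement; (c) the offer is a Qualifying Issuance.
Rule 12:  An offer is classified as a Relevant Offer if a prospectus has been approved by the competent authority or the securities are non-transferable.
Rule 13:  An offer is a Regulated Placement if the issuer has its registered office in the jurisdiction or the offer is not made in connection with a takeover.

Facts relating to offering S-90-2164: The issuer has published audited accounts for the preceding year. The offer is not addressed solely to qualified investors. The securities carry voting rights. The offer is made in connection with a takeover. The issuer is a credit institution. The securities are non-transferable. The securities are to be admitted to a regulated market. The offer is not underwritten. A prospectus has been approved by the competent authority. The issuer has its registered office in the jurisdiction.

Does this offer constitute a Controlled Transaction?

rule 6 — Class-M Scheme: the offer is underwritten? no; the offer is made in connection with a takeover? yes; the issuer is not a credit institution? no — 1 of 3 hold (need ≥2) → not satisfied.
rule 1 — Reportable Solicitation: [Class-M Scheme (rule 6)? no] AND [the offer is not underwritten? yes] → not satisfied.
rule 13 — Regulated Placement: [the issuer has its registered office in the jurisdiction? yes] OR [the offer is not made in connection with a takeover? no] → satisfied.
rule 8 — Qualifying Issuance: [the issuer has not published audited accounts for the preceding year? no] OR [the securities are not to be admitted to a regulated market? no] → not satisfied.
rule 11 — Approved Solicitation: [Reportable Solicitation (rule 1)? no] OR [Regulated Placement (rule 13)? yes] OR [Qualifying Issuance (rule 8)? no] → satisfied.
rule 2 — Recognised Solicitation: [the issuer is a credit institution? yes] OR [no prospectus has been approved by the competent authority? no] → satisfied.
rule 10 — Chargeable Scheme: [the offer is addressed solely to qualified investors? no] AND [the securities carry voting rights? yes] → not satisfied.
rule 5 — Accredited Transaction: [not a Recognised Solicitation (rule 2)? no] OR [Chargeable Scheme (rule 10)? no] → not satisfied.
rule 12 — Relevant Offer: [a prospectus has been approved by the competent authority? yes] OR [the securities are non-transferable? yes] → satisfied.
rule 4 — Approved Offer: [the securities carry voting rights? yes] OR [the issuer does not have its registered office in the jurisdiction? no] → satisfied.
rule 7 — Class-D Transaction: [Relevant Offer (rule 12)? yes] AND [not an Approved Offer (rule 4)? no] → not satisfied.
rule 3 — Controlled Transaction: [Approved Solicitation (rule 11)? yes] OR [Accredited Transaction (rule 5)? no] OR [Class-D Transaction (rule 7)? no] → satisfied.

Yes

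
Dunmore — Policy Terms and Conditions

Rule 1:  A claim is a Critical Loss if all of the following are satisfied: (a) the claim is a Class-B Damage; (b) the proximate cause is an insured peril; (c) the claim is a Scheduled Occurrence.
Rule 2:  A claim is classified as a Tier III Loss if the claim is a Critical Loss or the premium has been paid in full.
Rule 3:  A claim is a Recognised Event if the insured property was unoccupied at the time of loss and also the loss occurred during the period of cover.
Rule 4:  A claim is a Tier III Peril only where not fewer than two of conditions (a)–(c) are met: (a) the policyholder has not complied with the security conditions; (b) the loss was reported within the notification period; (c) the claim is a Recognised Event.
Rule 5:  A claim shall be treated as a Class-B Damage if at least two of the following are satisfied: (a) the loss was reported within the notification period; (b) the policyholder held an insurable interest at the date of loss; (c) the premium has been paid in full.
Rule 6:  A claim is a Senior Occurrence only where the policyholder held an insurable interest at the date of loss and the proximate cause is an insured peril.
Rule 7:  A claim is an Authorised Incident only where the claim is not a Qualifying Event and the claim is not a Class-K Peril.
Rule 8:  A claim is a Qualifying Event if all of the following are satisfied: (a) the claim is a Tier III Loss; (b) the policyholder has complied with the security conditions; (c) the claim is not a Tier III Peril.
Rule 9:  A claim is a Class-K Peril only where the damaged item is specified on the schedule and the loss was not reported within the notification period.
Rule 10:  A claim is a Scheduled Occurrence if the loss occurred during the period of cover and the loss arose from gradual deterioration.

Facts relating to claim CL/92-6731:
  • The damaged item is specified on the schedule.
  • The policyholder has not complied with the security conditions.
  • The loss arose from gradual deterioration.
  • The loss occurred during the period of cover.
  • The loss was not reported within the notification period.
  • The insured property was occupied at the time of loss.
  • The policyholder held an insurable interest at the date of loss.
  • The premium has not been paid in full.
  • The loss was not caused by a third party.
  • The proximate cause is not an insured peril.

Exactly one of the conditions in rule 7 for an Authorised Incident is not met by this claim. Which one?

rule 5 — Class-B Damage: the loss was reported within the notification period? no; the policyholder held an insurable interest at the date of loss? yes; the premium has been paid in full? no — 1 of 3 hold (need ≥2) → not satisfied.
rule 10 — Scheduled Occurrence: [the loss occurred during the period of cover? yes] AND [the loss arose from gradual deterioration? yes] → satisfied.
rule 1 — Critical Loss: [Class-B Damage (rule 5)? no] AND [the proximate cause is an insured peril? no] AND [Scheduled Occurrence (rule 10)? yes] → not satisfied.
rule 2 — Tier III Loss: [Critical Loss (rule 1)? no] OR [the premium has been paid in full? no] → not satisfied.
rule 3 — Recognised Event: [the insured property was unoccupied at the time of loss? no] AND [the loss occurred during the period of cover? yes] → not satisfied.
rule 4 — Tier III Peril: the policyholder has not complied with the security conditions? yes; the loss was reported within the notification period? no; Recognised Event (rule 3)? no — 1 of 3 hold (need ≥2) → not satisfied.
rule 8 — Qualifying Event: [Tier III Loss (rule 2)? no] AND [the policyholder has complied with the security conditions? no] AND [not a Tier III Peril (rule 4)? yes] → not satisfied.
rule 9 — Class-K Peril: [the damaged item is specified on the schedule? yes] AND [the loss was not reported within the notification period? yes] → satisfied.
rule 7 — Authorised Incident: [not a Qualifying Event (rule 8)? yes] AND [not a Class-K Peril (rule 9)? no] → not satisfied.

Class-K Peril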